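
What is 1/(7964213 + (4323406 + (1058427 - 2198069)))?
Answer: 1/11147977 ≈ 8.9702e-8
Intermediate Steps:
1/(7964213 + (4323406 + (1058427 - 2198069))) = 1/(7964213 + (4323406 - 1139642)) = 1/(7964213 + 3183764) = 1/11147977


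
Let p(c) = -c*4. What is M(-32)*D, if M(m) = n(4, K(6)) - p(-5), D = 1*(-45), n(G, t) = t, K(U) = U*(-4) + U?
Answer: 1710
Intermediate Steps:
K(U) = -3*U (K(U) = -4*U + U = -3*U)
D = -45
p(c) = -4*c
M(m) = -38 (M(m) = -3*6 - (-4)*(-5) = -18 - 1*20 = -18 - 20 = -38)
M(-32)*D = -38*(-45) = 1710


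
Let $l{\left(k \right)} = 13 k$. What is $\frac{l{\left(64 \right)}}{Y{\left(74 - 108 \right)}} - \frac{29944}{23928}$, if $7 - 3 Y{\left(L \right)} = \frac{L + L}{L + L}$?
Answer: $\frac{1240513}{2991} \approx 414.75$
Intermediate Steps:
$Y{\left(L \right)} = 2$ ($Y{\left(L \right)} = \frac{7}{3} - \frac{\left(L + L\right) \frac{1}{L + L}}{3} = \frac{7}{3} - \frac{2 L \frac{1}{2 L}}{3} = \frac{7}{3} - \frac{1}{3} = 2$)
$\frac{l{\left(64 \right)}}{Y{\left(74 - 108 \right)}} - \frac{29944}{23928} = \frac{13 \cdot 64}{2} - \frac{29944}{23928} = 832 \cdot \frac{1}{2} - \frac{3743}{2991} = 416 - \frac{3743}{2991} = \frac{1240513}{2991}$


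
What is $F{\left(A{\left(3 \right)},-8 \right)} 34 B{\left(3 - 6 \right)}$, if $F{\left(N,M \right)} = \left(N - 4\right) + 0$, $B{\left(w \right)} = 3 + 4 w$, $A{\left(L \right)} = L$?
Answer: $306$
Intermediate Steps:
$F{\left(N,M \right)} = -4 + N$ ($F{\left(N,M \right)} = \left(-4 + N\right) + 0 = -4 + N$)
$F{\left(A{\left(3 \right)},-8 \right)} 34 B{\left(3 - 6 \right)} = \left(-4 + 3\right) 34 \left(3 + 4 \left(3 - 6\right)\right) = \left(-1\right) 34 \left(3 + 4 \left(3 - 6\right)\right) = - 34 \left(3 + 4 \left(-3\right)\right) = - 34 \left(3 - 12\right) = \left(-34\right) \left(-9\right) = 306$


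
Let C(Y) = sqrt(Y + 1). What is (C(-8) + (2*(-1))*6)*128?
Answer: -1536 + 128*I*sqrt(7) ≈ -1536.0 + 338.66*I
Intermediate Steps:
C(Y) = sqrt(1 + Y)
(C(-8) + (2*(-1))*6)*128 = (sqrt(1 - 8) + (2*(-1))*6)*128 = (sqrt(-7) - 2*6)*128 = (I*sqrt(7) - 12)*128 = (-12 + I*sqrt(7))*128 = -1536 + 128*I*sqrt(7)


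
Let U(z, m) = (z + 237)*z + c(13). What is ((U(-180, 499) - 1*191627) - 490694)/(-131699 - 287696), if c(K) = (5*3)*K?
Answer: 692386/419395 ≈ 1.6509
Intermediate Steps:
c(K) = 15*K
U(z, m) = 195 + z*(237 + z) (U(z, m) = (z + 237)*z + 15*13 = (237 + z)*z + 195 = z*(237 + z) + 195 = 195 + z*(237 + z))
((U(-180, 499) - 1*191627) - 490694)/(-131699 - 287696) = (((195 + (-180)² + 237*(-180)) - 1*191627) - 490694)/(-131699 - 287696) = (((195 + 32400 - 42660) - 191627) - 490694)/(-419395) = ((-10065 - 191627) - 490694)*(-1/419395) = (-201692 - 490694)*(-1/419395) = -692386*(-1/419395) = 692386/419395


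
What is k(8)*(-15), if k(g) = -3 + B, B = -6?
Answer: 135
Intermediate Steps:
k(g) = -9 (k(g) = -3 - 6 = -9)
k(8)*(-15) = -9*(-15) = 135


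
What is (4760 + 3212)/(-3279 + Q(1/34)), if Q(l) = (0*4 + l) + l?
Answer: -67762/27871 ≈ -2.4313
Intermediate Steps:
Q(l) = 2*l (Q(l) = (0 + l) + l = l + l = 2*l)
(4760 + 3212)/(-3279 + Q(1/34)) = (4760 + 3212)/(-3279 + 2/34) = 7972/(-3279 + 2*(1/34)) = 7972/(-3279 + 1/17) = 7972/(-55742/17) = 7972*(-17/55742) = -67762/27871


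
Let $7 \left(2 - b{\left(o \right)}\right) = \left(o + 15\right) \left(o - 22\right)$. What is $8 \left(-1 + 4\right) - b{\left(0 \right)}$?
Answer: $- \frac{176}{7} \approx -25.143$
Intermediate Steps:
$b{\left(o \right)} = 2 - \frac{\left(-22 + o\right) \left(15 + o\right)}{7}$ ($b{\left(o \right)} = 2 - \frac{\left(o + 15\right) \left(o - 22\right)}{7} = 2 - \frac{\left(15 + o\right) \left(-22 + o\right)}{7} = 2 - \frac{\left(-22 + o\right) \left(15 + o\right)}{7}$)
$8 \left(-1 + 4\right) - b{\left(0 \right)} = 8 \left(-1 + 4\right) - \left(\frac{344}{7} + 0 - \frac{0^{2}}{7}\right) = 8 \cdot 3 - \left(\frac{344}{7} + 0 - 0\right) = 24 - \left(\frac{344}{7} + 0 + 0\right) = 24 - \frac{344}{7} = - \frac{176}{7}$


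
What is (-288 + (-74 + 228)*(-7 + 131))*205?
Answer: 3855640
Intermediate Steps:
(-288 + (-74 + 228)*(-7 + 131))*205 = (-288 + 154*124)*205 = (-288 + 19096)*205 = 18808*205 = 3855640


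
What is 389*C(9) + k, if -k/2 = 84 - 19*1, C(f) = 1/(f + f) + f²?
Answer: 565211/18 ≈ 31401.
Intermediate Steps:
C(f) = f² + 1/(2*f) (C(f) = 1/(2*f) + f² = f² + 1/(2*f))
k = -130 (k = -2*(84 - 19*1) = -2*(84 - 19) = -2*65 = -130)
389*C(9) + k = 389*((½ + 9³)/9) - 130 = 389*((½ + 729)/9) - 130 = 389*((⅑)*(1459/2)) - 130 = 389*(1459/18) - 130 = 567551/18 - 130 = 565211/18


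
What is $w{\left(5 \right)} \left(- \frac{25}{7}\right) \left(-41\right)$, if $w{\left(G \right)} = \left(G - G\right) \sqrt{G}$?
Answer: $0$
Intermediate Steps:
$w{\left(G \right)} = 0$ ($w{\left(G \right)} = 0 \sqrt{G} = 0$)
$w{\left(5 \right)} \left(- \frac{25}{7}\right) \left(-41\right) = 0 \left(- \frac{25}{7}\right) \left(-41\right) = 0 \left(-41\right) = 0$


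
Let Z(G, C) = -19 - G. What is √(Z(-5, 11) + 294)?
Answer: 2*√70 ≈ 16.733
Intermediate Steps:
√(Z(-5, 11) + 294) = √((-19 - 1*(-5)) + 294) = √((-19 + 5) + 294) = √(-14 + 294) = √280 = 2*√70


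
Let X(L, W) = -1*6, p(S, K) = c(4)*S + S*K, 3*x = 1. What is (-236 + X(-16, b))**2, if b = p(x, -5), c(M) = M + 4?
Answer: 58564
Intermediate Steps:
x = 1/3 (x = (1/3)*1 = 1/3 ≈ 0.33333)
c(M) = 4 + M
p(S, K) = 8*S + K*S (p(S, K) = (4 + 4)*S + S*K = 8*S + K*S)
b = 1 (b = (8 - 5)/3 = (1/3)*3 = 1)
X(L, W) = -6
(-236 + X(-16, b))**2 = (-236 - 6)**2 = (-242)**2 = 58564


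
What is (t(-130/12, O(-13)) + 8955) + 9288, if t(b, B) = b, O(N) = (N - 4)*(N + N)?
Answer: 109393/6 ≈ 18232.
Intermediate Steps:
O(N) = 2*N*(-4 + N) (O(N) = (-4 + N)*(2*N) = 2*N*(-4 + N))
(t(-130/12, O(-13)) + 8955) + 9288 = (-130/12 + 8955) + 9288 = (-130*1/12 + 8955) + 9288 = (-65/6 + 8955) + 9288 = 53665/6 + 9288 = 109393/6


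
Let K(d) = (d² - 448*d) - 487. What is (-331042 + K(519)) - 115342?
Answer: -410022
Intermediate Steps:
K(d) = -487 + d² - 448*d
(-331042 + K(519)) - 115342 = (-331042 + (-487 + 519² - 448*519)) - 115342 = (-331042 + (-487 + 269361 - 232512)) - 115342 = (-331042 + 36362) - 115342 = -294680 - 115342 = -410022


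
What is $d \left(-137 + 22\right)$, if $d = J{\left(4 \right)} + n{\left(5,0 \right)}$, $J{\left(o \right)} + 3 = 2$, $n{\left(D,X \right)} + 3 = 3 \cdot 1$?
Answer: $115$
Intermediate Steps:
$n{\left(D,X \right)} = 0$ ($n{\left(D,X \right)} = -3 + 3 \cdot 1 = -3 + 3 = 0$)
$J{\left(o \right)} = -1$ ($J{\left(o \right)} = -3 + 2 = -1$)
$d = -1$ ($d = -1 + 0 = -1$)
$d \left(-137 + 22\right) = - (-137 + 22) = \left(-1\right) \left(-115\right) = 115$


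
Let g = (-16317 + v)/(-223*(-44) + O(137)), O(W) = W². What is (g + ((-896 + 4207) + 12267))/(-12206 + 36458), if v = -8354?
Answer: 445210147/693146412 ≈ 0.64230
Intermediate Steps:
g = -24671/28581 (g = (-16317 - 8354)/(-223*(-44) + 137²) = -24671/(9812 + 18769) = -24671/28581 ≈ -0.86320)
(g + ((-896 + 4207) + 12267))/(-12206 + 36458) = (-24671/28581 + ((-896 + 4207) + 12267))/(-12206 + 36458) = (-24671/28581 + (3311 + 12267))/24252 = (-24671/28581 + 15578)*(1/24252) = (445210147/28581)*(1/24252) = 445210147/693146412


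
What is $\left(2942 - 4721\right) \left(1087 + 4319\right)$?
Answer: $-9617274$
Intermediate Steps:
$\left(2942 - 4721\right) \left(1087 + 4319\right) = \left(-1779\right) 5406 = -9617274$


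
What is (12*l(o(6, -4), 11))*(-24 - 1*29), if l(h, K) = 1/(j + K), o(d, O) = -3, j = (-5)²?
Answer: -53/3 ≈ -17.667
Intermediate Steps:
j = 25
l(h, K) = 1/(25 + K)
(12*l(o(6, -4), 11))*(-24 - 1*29) = (12/(25 + 11))*(-24 - 1*29) = (12/36)*(-24 - 29) = (12*(1/36))*(-53) = (⅓)*(-53) = -53/3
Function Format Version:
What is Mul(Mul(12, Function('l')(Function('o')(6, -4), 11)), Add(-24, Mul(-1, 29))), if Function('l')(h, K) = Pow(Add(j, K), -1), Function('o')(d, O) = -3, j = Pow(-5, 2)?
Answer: Rational(-53, 3) ≈ -17.667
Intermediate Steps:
j = 25
Function('l')(h, K) = Pow(Add(25, K), -1)
Mul(Mul(12, Function('l')(Function('o')(6, -4), 11)), Add(-24, Mul(-1, 29))) = Mul(Mul(12, Pow(Add(25, 11), -1)), Add(-24, Mul(-1, 29))) = Mul(Mul(12, Pow(36, -1)), Add(-24, -29)) = Mul(Mul(12, Rational(1, 36)), -53) = Mul(Rational(1, 3), -53) = Rational(-53, 3)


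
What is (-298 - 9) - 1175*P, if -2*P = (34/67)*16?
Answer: 299031/67 ≈ 4463.1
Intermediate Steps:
P = -272/67 (P = -34/67*16/2 = -34*(1/67)*16/2 = -17*16/67 = -½*544/67 = -272/67 ≈ -4.0597)
(-298 - 9) - 1175*P = (-298 - 9) - 1175*(-272/67) = -307 + 319600/67 = 299031/67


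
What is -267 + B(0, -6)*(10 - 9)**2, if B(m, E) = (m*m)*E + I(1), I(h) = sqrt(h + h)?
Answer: -267 + sqrt(2) ≈ -265.59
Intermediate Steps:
I(h) = sqrt(2)*sqrt(h) (I(h) = sqrt(2*h) = sqrt(2)*sqrt(h))
B(m, E) = sqrt(2) + E*m**2 (B(m, E) = (m*m)*E + sqrt(2)*sqrt(1) = m**2*E + sqrt(2)*1 = E*m**2 + sqrt(2) = sqrt(2) + E*m**2)
-267 + B(0, -6)*(10 - 9)**2 = -267 + (sqrt(2) - 6*0**2)*(10 - 9)**2 = -267 + (sqrt(2) - 6*0)*1**2 = -267 + (sqrt(2) + 0)*1 = -267 + sqrt(2)*1 = -267 + sqrt(2)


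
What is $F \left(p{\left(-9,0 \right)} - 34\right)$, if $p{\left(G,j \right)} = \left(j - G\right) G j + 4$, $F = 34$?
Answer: $-1020$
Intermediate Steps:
$p{\left(G,j \right)} = 4 + G j \left(j - G\right)$ ($p{\left(G,j \right)} = G \left(j - G\right) j + 4 = G j \left(j - G\right) + 4 = 4 + G j \left(j - G\right)$)
$F \left(p{\left(-9,0 \right)} - 34\right) = 34 \left(\left(4 - 9 \cdot 0^{2} - 0 \left(-9\right)^{2}\right) - 34\right) = 34 \left(\left(4 - 0 - 0 \cdot 81\right) - 34\right) = 34 \left(\left(4 + 0 + 0\right) - 34\right) = 34 \left(4 - 34\right) = 34 \left(-30\right) = -1020$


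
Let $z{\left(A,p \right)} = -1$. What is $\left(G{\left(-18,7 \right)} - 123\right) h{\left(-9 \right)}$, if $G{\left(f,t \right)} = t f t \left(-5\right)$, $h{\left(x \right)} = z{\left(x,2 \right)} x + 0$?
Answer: $38583$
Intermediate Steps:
$h{\left(x \right)} = - x$ ($h{\left(x \right)} = - x + 0 = - x$)
$G{\left(f,t \right)} = - 5 f t^{2}$ ($G{\left(f,t \right)} = f t^{2} \left(-5\right) = - 5 f t^{2}$)
$\left(G{\left(-18,7 \right)} - 123\right) h{\left(-9 \right)} = \left(\left(-5\right) \left(-18\right) 7^{2} - 123\right) \left(\left(-1\right) \left(-9\right)\right) = \left(\left(-5\right) \left(-18\right) 49 - 123\right) 9 = \left(4410 - 123\right) 9 = 4287 \cdot 9 = 38583$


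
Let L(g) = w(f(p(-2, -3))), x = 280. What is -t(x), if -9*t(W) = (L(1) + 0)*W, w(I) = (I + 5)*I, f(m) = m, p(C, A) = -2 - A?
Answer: 560/3 ≈ 186.67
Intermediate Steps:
w(I) = I*(5 + I) (w(I) = (5 + I)*I = I*(5 + I))
L(g) = 6 (L(g) = (-2 - 1*(-3))*(5 + (-2 - 1*(-3))) = (-2 + 3)*(5 + (-2 + 3)) = 1*(5 + 1) = 1*6 = 6)
t(W) = -2*W/3 (t(W) = -(6 + 0)*W/9 = -2*W/3)
-t(x) = -(-2)*280/3 = -1*(-560/3) = 560/3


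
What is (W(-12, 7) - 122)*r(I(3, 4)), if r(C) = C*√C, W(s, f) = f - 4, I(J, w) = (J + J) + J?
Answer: -3213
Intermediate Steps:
I(J, w) = 3*J (I(J, w) = 2*J + J = 3*J)
W(s, f) = -4 + f
r(C) = C^(3/2)
(W(-12, 7) - 122)*r(I(3, 4)) = ((-4 + 7) - 122)*(3*3)^(3/2) = (3 - 122)*9^(3/2) = -119*27 = -3213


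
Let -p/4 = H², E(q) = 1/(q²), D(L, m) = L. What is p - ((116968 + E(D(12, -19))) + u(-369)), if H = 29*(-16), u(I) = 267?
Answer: -140892337/144 ≈ -9.7842e+5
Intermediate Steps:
E(q) = q⁻²
H = -464
p = -861184 (p = -4*(-464)² = -4*215296 = -861184)
p - ((116968 + E(D(12, -19))) + u(-369)) = -861184 - ((116968 + 12⁻²) + 267) = -861184 - ((116968 + 1/144) + 267) = -861184 - (16843393/144 + 267) = -861184 - 1*16881841/144 = -861184 - 16881841/144 = -140892337/144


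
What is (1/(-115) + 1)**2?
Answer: 12996/13225 ≈ 0.98268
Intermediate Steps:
(1/(-115) + 1)**2 = (-1/115 + 1)**2 = (114/115)**2 = 12996/13225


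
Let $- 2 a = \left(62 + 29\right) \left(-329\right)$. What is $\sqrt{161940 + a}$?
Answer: $\frac{\sqrt{707638}}{2} \approx 420.61$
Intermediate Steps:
$a = \frac{29939}{2}$ ($a = - \frac{\left(62 + 29\right) \left(-329\right)}{2} = - \frac{91 \left(-329\right)}{2} = \left(- \frac{1}{2}\right) \left(-29939\right) = \frac{29939}{2} \approx 14970.0$)
$\sqrt{161940 + a} = \sqrt{161940 + \frac{29939}{2}} = \sqrt{\frac{353819}{2}} = \frac{\sqrt{707638}}{2}$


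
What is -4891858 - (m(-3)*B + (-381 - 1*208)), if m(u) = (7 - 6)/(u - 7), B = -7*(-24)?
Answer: -24456261/5 ≈ -4.8912e+6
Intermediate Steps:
B = 168
m(u) = 1/(-7 + u)
-4891858 - (m(-3)*B + (-381 - 1*208)) = -4891858 - (168/(-7 - 3) + (-381 - 1*208)) = -4891858 - (168/(-10) + (-381 - 208)) = -4891858 - (-⅒*168 - 589) = -4891858 - (-84/5 - 589) = -4891858 - 1*(-3029/5) = -4891858 + 3029/5 = -24456261/5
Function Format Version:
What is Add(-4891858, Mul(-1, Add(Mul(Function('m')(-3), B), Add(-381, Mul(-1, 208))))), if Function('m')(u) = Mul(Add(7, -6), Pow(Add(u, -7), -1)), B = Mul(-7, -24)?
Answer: Rational(-24456261, 5) ≈ -4.8912e+6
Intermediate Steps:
B = 168
Function('m')(u) = Pow(Add(-7, u), -1) (Function('m')(u) = Mul(1, Pow(Add(-7, u), -1)) = Pow(Add(-7, u), -1))
Add(-4891858, Mul(-1, Add(Mul(Function('m')(-3), B), Add(-381, Mul(-1, 208))))) = Add(-4891858, Mul(-1, Add(Mul(Pow(Add(-7, -3), -1), 168), Add(-381, Mul(-1, 208))))) = Add(-4891858, Mul(-1, Add(Mul(Pow(-10, -1), 168), Add(-381, -208)))) = Add(-4891858, Mul(-1, Add(Mul(Rational(-1, 10), 168), -589))) = Add(-4891858, Mul(-1, Add(Rational(-84, 5), -589))) = Add(-4891858, Mul(-1, Rational(-3029, 5))) = Add(-4891858, Rational(3029, 5)) = Rational(-24456261, 5)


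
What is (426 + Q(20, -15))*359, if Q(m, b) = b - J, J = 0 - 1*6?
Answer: 149703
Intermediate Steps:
J = -6 (J = 0 - 6 = -6)
Q(m, b) = 6 + b (Q(m, b) = b - 1*(-6) = b + 6 = 6 + b)
(426 + Q(20, -15))*359 = (426 + (6 - 15))*359 = (426 - 9)*359 = 417*359 = 149703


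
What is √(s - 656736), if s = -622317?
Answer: 3*I*√142117 ≈ 1131.0*I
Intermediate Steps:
√(s - 656736) = √(-622317 - 656736) = √(-1279053) = 3*I*√142117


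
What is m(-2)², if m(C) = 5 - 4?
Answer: 1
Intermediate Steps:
m(C) = 1
m(-2)² = 1² = 1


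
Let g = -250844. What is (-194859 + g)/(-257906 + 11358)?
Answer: 445703/246548 ≈ 1.8078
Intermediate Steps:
(-194859 + g)/(-257906 + 11358) = (-194859 - 250844)/(-257906 + 11358) = -445703/(-246548) = -445703*(-1/246548) = 445703/246548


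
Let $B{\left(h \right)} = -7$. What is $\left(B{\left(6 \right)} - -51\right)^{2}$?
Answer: $1936$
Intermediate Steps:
$\left(B{\left(6 \right)} - -51\right)^{2} = \left(-7 - -51\right)^{2} = \left(-7 + \left(-24 + 75\right)\right)^{2} = \left(-7 + 51\right)^{2} = 44^{2} = 1936$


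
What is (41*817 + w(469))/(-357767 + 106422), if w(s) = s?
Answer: -1998/14785 ≈ -0.13514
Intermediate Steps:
(41*817 + w(469))/(-357767 + 106422) = (41*817 + 469)/(-357767 + 106422) = (33497 + 469)/(-251345) = 33966*(-1/251345) = -1998/14785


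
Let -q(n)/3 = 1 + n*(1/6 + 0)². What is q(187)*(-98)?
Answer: 10927/6 ≈ 1821.2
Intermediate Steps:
q(n) = -3 - n/12 (q(n) = -3*(1 + n*(1/6 + 0)²) = -3*(1 + n*(⅙ + 0)²) = -3*(1 + n*(⅙)²) = -3*(1 + n*(1/36)) = -3*(1 + n/36) = -3 - n/12)
q(187)*(-98) = (-3 - 1/12*187)*(-98) = (-3 - 187/12)*(-98) = -223/12*(-98) = 10927/6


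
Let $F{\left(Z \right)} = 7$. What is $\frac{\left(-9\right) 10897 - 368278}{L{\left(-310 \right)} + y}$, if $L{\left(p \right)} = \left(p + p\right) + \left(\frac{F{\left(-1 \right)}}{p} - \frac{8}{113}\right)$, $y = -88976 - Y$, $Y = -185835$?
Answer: $- \frac{16336275530}{3371248899} \approx -4.8458$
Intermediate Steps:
$y = 96859$ ($y = -88976 - -185835 = -88976 + 185835 = 96859$)
$L{\left(p \right)} = - \frac{8}{113} + 2 p + \frac{7}{p}$ ($L{\left(p \right)} = \left(p + p\right) + \left(\frac{7}{p} - \frac{8}{113}\right) = 2 p + \left(\frac{7}{p} - \frac{8}{113}\right) = 2 p - \left(\frac{8}{113} - \frac{7}{p}\right) = - \frac{8}{113} + 2 p + \frac{7}{p}$)
$\frac{\left(-9\right) 10897 - 368278}{L{\left(-310 \right)} + y} = \frac{\left(-9\right) 10897 - 368278}{\left(- \frac{8}{113} + 2 \left(-310\right) + \frac{7}{-310}\right) + 96859} = \frac{-98073 - 368278}{\left(- \frac{8}{113} - 620 + 7 \left(- \frac{1}{310}\right)\right) + 96859} = - \frac{466351}{\left(- \frac{8}{113} - 620 - \frac{7}{310}\right) + 96859} = - \frac{466351}{- \frac{21721871}{35030} + 96859} = - \frac{466351}{\frac{3371248899}{35030}} = \left(-466351\right) \frac{35030}{3371248899} = - \frac{16336275530}{3371248899}$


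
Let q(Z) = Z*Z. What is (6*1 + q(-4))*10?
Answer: 220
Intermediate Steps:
q(Z) = Z**2
(6*1 + q(-4))*10 = (6*1 + (-4)**2)*10 = (6 + 16)*10 = 22*10 = 220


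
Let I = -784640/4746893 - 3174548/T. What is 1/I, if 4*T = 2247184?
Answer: -666696374957/3877511823201 ≈ -0.17194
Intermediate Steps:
T = 561796 (T = (1/4)*2247184 = 561796)
I = -3877511823201/666696374957 (I = -784640/4746893 - 3174548/561796 = -784640*1/4746893 - 3174548*1/561796 = -784640/4746893 - 793637/140449 = -3877511823201/666696374957 ≈ -5.8160)
1/I = 1/(-3877511823201/666696374957) = -666696374957/3877511823201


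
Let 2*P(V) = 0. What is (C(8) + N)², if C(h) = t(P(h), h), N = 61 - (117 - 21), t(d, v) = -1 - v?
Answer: 1936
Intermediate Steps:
P(V) = 0 (P(V) = (½)*0 = 0)
N = -35 (N = 61 - 1*96 = 61 - 96 = -35)
C(h) = -1 - h
(C(8) + N)² = ((-1 - 1*8) - 35)² = ((-1 - 8) - 35)² = (-9 - 35)² = (-44)² = 1936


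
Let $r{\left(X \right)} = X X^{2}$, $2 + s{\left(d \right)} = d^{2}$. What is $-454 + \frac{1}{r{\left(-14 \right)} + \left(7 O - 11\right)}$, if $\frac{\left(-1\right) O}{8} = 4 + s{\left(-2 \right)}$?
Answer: $- \frac{1403315}{3091} \approx -454.0$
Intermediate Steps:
$s{\left(d \right)} = -2 + d^{2}$
$O = -48$ ($O = - 8 \left(4 - \left(2 - \left(-2\right)^{2}\right)\right) = - 8 \left(4 + \left(-2 + 4\right)\right) = - 8 \left(4 + 2\right) = \left(-8\right) 6 = -48$)
$r{\left(X \right)} = X^{3}$
$-454 + \frac{1}{r{\left(-14 \right)} + \left(7 O - 11\right)} = -454 + \frac{1}{\left(-14\right)^{3} + \left(7 \left(-48\right) - 11\right)} = -454 + \frac{1}{-2744 - 347} = -454 + \frac{1}{-3091} = -454 - \frac{1}{3091} = - \frac{1403315}{3091}$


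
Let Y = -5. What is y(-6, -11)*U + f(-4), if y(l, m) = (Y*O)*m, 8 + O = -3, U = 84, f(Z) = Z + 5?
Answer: -50819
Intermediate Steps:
f(Z) = 5 + Z
O = -11 (O = -8 - 3 = -11)
y(l, m) = 55*m (y(l, m) = (-5*(-11))*m = 55*m)
y(-6, -11)*U + f(-4) = (55*(-11))*84 + (5 - 4) = -605*84 + 1 = -50820 + 1 = -50819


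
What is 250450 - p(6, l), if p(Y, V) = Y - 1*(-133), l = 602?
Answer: 250311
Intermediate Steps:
p(Y, V) = 133 + Y (p(Y, V) = Y + 133 = 133 + Y)
250450 - p(6, l) = 250450 - (133 + 6) = 250450 - 1*139 = 250450 - 139 = 250311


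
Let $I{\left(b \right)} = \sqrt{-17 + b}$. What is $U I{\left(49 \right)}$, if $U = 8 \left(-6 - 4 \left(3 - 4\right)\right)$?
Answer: $- 64 \sqrt{2} \approx -90.51$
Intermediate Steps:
$U = -16$ ($U = 8 \left(-6 - -4\right) = 8 \left(-6 + 4\right) = 8 \left(-2\right) = -16$)
$U I{\left(49 \right)} = - 16 \sqrt{-17 + 49} = - 16 \sqrt{32} = - 16 \cdot 4 \sqrt{2} = - 64 \sqrt{2}$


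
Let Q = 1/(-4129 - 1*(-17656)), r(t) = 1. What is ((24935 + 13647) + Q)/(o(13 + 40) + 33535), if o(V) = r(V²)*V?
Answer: 521898715/454344876 ≈ 1.1487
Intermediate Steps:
o(V) = V (o(V) = 1*V = V)
Q = 1/13527 (Q = 1/(-4129 + 17656) = 1/13527 ≈ 7.3926e-5)
((24935 + 13647) + Q)/(o(13 + 40) + 33535) = ((24935 + 13647) + 1/13527)/((13 + 40) + 33535) = (38582 + 1/13527)/(53 + 33535) = (521898715/13527)/33588 = (521898715/13527)*(1/33588) = 521898715/454344876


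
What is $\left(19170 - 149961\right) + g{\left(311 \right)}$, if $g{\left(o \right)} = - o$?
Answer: $-131102$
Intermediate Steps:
$\left(19170 - 149961\right) + g{\left(311 \right)} = \left(19170 - 149961\right) - 311 = -130791 - 311 = -131102$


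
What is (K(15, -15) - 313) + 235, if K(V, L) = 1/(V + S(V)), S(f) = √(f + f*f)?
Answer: -79 + 4*√15/15 ≈ -77.967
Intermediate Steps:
S(f) = √(f + f²)
K(V, L) = 1/(V + √(V*(1 + V)))
(K(15, -15) - 313) + 235 = (1/(15 + √(15*(1 + 15))) - 313) + 235 = (1/(15 + √(15*16)) - 313) + 235 = (1/(15 + √240) - 313) + 235 = (1/(15 + 4*√15) - 313) + 235 = (-313 + 1/(15 + 4*√15)) + 235 = -78 + 1/(15 + 4*√15)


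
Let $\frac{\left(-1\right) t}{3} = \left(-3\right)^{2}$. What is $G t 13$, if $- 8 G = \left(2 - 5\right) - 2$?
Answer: $- \frac{1755}{8} \approx -219.38$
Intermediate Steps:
$t = -27$ ($t = - 3 \left(-3\right)^{2} = \left(-3\right) 9 = -27$)
$G = \frac{5}{8}$ ($G = - \frac{\left(2 - 5\right) - 2}{8} = - \frac{-3 - 2}{8} = \left(- \frac{1}{8}\right) \left(-5\right) = \frac{5}{8} \approx 0.625$)
$G t 13 = \frac{5 \left(\left(-27\right) 13\right)}{8} = \frac{5}{8} \left(-351\right) = - \frac{1755}{8}$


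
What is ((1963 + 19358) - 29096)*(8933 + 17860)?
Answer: -208315575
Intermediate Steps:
((1963 + 19358) - 29096)*(8933 + 17860) = (21321 - 29096)*26793 = -7775*26793 = -208315575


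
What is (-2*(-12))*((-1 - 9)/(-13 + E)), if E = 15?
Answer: -120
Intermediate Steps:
(-2*(-12))*((-1 - 9)/(-13 + E)) = (-2*(-12))*((-1 - 9)/(-13 + 15)) = 24*(-10/2) = 24*(-10*1/2) = 24*(-5) = -120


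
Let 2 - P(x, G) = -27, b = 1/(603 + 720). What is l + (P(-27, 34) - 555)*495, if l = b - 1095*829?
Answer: -1545429374/1323 ≈ -1.1681e+6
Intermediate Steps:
b = 1/1323 ≈ 0.00075586
P(x, G) = 29 (P(x, G) = 2 - 1*(-27) = 2 + 27 = 29)
l = -1200959864/1323 (l = 1/1323 - 1095*829 = 1/1323 - 907755 = -1200959864/1323 ≈ -9.0776e+5)
l + (P(-27, 34) - 555)*495 = -1200959864/1323 + (29 - 555)*495 = -1200959864/1323 - 526*495 = -1200959864/1323 - 260370 = -1545429374/1323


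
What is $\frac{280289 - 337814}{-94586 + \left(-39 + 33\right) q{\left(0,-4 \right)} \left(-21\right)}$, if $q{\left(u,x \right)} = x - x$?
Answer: $\frac{57525}{94586} \approx 0.60818$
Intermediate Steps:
$q{\left(u,x \right)} = 0$
$\frac{280289 - 337814}{-94586 + \left(-39 + 33\right) q{\left(0,-4 \right)} \left(-21\right)} = \frac{280289 - 337814}{-94586 + \left(-39 + 33\right) 0 \left(-21\right)} = - \frac{57525}{-94586 + \left(-6\right) 0 \left(-21\right)} = - \frac{57525}{-94586 + 0 \left(-21\right)} = - \frac{57525}{-94586 + 0} = - \frac{57525}{-94586} = \left(-57525\right) \left(- \frac{1}{94586}\right) = \frac{57525}{94586}$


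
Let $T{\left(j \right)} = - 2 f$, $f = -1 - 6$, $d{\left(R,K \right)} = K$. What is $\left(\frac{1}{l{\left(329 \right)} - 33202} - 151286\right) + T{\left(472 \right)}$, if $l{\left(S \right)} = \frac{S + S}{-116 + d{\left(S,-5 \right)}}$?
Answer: $- \frac{607826023321}{4018100} \approx -1.5127 \cdot 10^{5}$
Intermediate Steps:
$f = -7$ ($f = -1 - 6 = -7$)
$T{\left(j \right)} = 14$ ($T{\left(j \right)} = \left(-2\right) \left(-7\right) = 14$)
$l{\left(S \right)} = - \frac{2 S}{121}$ ($l{\left(S \right)} = \frac{S + S}{-116 - 5} = \frac{2 S}{-121} = 2 S \left(- \frac{1}{121}\right) = - \frac{2 S}{121}$)
$\left(\frac{1}{l{\left(329 \right)} - 33202} - 151286\right) + T{\left(472 \right)} = \left(\frac{1}{\left(- \frac{2}{121}\right) 329 - 33202} - 151286\right) + 14 = \left(\frac{1}{- \frac{658}{121} - 33202} - 151286\right) + 14 = \left(\frac{1}{- \frac{4018100}{121}} - 151286\right) + 14 = \left(- \frac{121}{4018100} - 151286\right) + 14 = - \frac{607882276721}{4018100} + 14 = - \frac{607826023321}{4018100}$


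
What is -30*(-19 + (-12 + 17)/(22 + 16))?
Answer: 10755/19 ≈ 566.05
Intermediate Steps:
-30*(-19 + (-12 + 17)/(22 + 16)) = -30*(-19 + 5/38) = -30*(-717/38) = 10755/19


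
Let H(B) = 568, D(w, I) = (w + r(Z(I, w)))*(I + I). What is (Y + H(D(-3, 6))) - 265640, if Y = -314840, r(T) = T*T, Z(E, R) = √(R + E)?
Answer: -579912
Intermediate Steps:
Z(E, R) = √(E + R)
r(T) = T²
D(w, I) = 2*I*(I + 2*w) (D(w, I) = (w + (√(I + w))²)*(I + I) = (w + (I + w))*(2*I) = (I + 2*w)*(2*I) = 2*I*(I + 2*w))
(Y + H(D(-3, 6))) - 265640 = (-314840 + 568) - 265640 = -314272 - 265640 = -579912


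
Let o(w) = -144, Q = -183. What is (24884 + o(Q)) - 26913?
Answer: -2173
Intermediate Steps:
(24884 + o(Q)) - 26913 = (24884 - 144) - 26913 = 24740 - 26913 = -2173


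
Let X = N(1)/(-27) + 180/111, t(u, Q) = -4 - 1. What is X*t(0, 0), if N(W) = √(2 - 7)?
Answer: -300/37 + 5*I*√5/27 ≈ -8.1081 + 0.41409*I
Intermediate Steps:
N(W) = I*√5 (N(W) = √(-5) = I*√5)
t(u, Q) = -5
X = 60/37 - I*√5/27 (X = (I*√5)/(-27) + 180/111 = (I*√5)*(-1/27) + 180*(1/111) = -I*√5/27 + 60/37 = 60/37 - I*√5/27 ≈ 1.6216 - 0.082817*I)
X*t(0, 0) = (60/37 - I*√5/27)*(-5) = -300/37 + 5*I*√5/27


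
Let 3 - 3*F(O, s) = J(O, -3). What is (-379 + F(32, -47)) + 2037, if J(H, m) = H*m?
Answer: 1691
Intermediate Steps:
F(O, s) = 1 + O (F(O, s) = 1 - O*(-3)/3 = 1 - (-1)*O = 1 + O)
(-379 + F(32, -47)) + 2037 = (-379 + (1 + 32)) + 2037 = (-379 + 33) + 2037 = -346 + 2037 = 1691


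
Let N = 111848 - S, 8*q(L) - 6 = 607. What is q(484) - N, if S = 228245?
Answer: 931789/8 ≈ 1.1647e+5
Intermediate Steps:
q(L) = 613/8 (q(L) = ¾ + (⅛)*607 = ¾ + 607/8 = 613/8)
N = -116397 (N = 111848 - 1*228245 = 111848 - 228245 = -116397)
q(484) - N = 613/8 - 1*(-116397) = 613/8 + 116397 = 931789/8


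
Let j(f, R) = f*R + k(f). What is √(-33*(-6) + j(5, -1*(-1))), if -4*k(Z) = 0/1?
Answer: √203 ≈ 14.248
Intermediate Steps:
k(Z) = 0 (k(Z) = -0/1 = -0 = -¼*0 = 0)
j(f, R) = R*f (j(f, R) = f*R + 0 = R*f + 0 = R*f)
√(-33*(-6) + j(5, -1*(-1))) = √(-33*(-6) - 1*(-1)*5) = √(198 + 1*5) = √(198 + 5) = √203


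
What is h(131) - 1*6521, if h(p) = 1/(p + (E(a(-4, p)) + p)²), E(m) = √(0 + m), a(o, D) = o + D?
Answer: -1921763286314/294703773 - 262*√127/294703773 ≈ -6521.0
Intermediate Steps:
a(o, D) = D + o
E(m) = √m
h(p) = 1/(p + (p + √(-4 + p))²) (h(p) = 1/(p + (√(p - 4) + p)²) = 1/(p + (√(-4 + p) + p)²) = 1/(p + (p + √(-4 + p))²))
h(131) - 1*6521 = 1/(131 + (131 + √(-4 + 131))²) - 1*6521 = 1/(131 + (131 + √127)²) - 6521 = -6521 + 1/(131 + (131 + √127)²)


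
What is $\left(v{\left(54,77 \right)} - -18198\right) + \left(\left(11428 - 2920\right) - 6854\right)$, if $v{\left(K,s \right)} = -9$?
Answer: $19843$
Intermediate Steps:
$\left(v{\left(54,77 \right)} - -18198\right) + \left(\left(11428 - 2920\right) - 6854\right) = \left(-9 - -18198\right) + \left(\left(11428 - 2920\right) - 6854\right) = \left(-9 + 18198\right) + \left(8508 - 6854\right) = 18189 + 1654 = 19843$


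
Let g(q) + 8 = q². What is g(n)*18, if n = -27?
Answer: 12978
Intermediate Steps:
g(q) = -8 + q²
g(n)*18 = (-8 + (-27)²)*18 = (-8 + 729)*18 = 721*18 = 12978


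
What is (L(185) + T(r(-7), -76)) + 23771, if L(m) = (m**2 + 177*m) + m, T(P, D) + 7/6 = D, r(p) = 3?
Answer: 545093/6 ≈ 90849.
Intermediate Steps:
T(P, D) = -7/6 + D
L(m) = m**2 + 178*m
(L(185) + T(r(-7), -76)) + 23771 = (185*(178 + 185) + (-7/6 - 76)) + 23771 = (185*363 - 463/6) + 23771 = (67155 - 463/6) + 23771 = 402467/6 + 23771 = 545093/6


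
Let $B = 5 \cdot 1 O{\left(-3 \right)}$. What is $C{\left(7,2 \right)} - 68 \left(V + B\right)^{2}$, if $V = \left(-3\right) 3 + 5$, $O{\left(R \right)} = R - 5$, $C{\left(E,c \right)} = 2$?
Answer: $-131646$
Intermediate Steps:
$O{\left(R \right)} = -5 + R$
$B = -40$ ($B = 5 \cdot 1 \left(-5 - 3\right) = 5 \left(-8\right) = -40$)
$V = -4$ ($V = -9 + 5 = -4$)
$C{\left(7,2 \right)} - 68 \left(V + B\right)^{2} = 2 - 68 \left(-4 - 40\right)^{2} = 2 - 68 \left(-44\right)^{2} = 2 - 131648 = -131646$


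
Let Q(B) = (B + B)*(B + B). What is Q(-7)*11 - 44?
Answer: 2112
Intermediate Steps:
Q(B) = 4*B**2 (Q(B) = (2*B)*(2*B) = 4*B**2)
Q(-7)*11 - 44 = (4*(-7)**2)*11 - 44 = (4*49)*11 - 44 = 196*11 - 44 = 2156 - 44 = 2112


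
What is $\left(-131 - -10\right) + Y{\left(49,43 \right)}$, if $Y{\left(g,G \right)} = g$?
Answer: $-72$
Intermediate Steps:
$\left(-131 - -10\right) + Y{\left(49,43 \right)} = \left(-131 - -10\right) + 49 = \left(-131 + 10\right) + 49 = -121 + 49 = -72$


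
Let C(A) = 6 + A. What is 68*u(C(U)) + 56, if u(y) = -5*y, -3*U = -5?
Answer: -7652/3 ≈ -2550.7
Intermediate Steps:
U = 5/3 (U = -⅓*(-5) = 5/3 ≈ 1.6667)
68*u(C(U)) + 56 = 68*(-5*(6 + 5/3)) + 56 = 68*(-5*23/3) + 56 = 68*(-115/3) + 56 = -7820/3 + 56 = -7652/3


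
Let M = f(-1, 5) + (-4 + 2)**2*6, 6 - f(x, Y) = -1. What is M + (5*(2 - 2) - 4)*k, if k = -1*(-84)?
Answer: -305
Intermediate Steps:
f(x, Y) = 7 (f(x, Y) = 6 - 1*(-1) = 6 + 1 = 7)
k = 84
M = 31 (M = 7 + (-4 + 2)**2*6 = 7 + (-2)**2*6 = 7 + 4*6 = 7 + 24 = 31)
M + (5*(2 - 2) - 4)*k = 31 + (5*(2 - 2) - 4)*84 = 31 + (5*0 - 4)*84 = 31 + (0 - 4)*84 = 31 - 4*84 = 31 - 336 = -305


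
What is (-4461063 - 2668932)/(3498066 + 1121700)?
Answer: -2376665/1539922 ≈ -1.5434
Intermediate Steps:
(-4461063 - 2668932)/(3498066 + 1121700) = -7129995/4619766 = -7129995*1/4619766 = -2376665/1539922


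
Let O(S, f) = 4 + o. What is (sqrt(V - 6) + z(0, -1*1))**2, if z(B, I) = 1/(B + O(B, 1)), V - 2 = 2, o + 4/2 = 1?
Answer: -17/9 + 2*I*sqrt(2)/3 ≈ -1.8889 + 0.94281*I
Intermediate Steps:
o = -1 (o = -2 + 1 = -1)
O(S, f) = 3 (O(S, f) = 4 - 1 = 3)
V = 4 (V = 2 + 2 = 4)
z(B, I) = 1/(3 + B) (z(B, I) = 1/(B + 3) = 1/(3 + B))
(sqrt(V - 6) + z(0, -1*1))**2 = (sqrt(4 - 6) + 1/(3 + 0))**2 = (sqrt(-2) + 1/3)**2 = (I*sqrt(2) + 1/3)**2 = (1/3 + I*sqrt(2))**2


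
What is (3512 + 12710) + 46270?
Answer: 62492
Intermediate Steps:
(3512 + 12710) + 46270 = 16222 + 46270 = 62492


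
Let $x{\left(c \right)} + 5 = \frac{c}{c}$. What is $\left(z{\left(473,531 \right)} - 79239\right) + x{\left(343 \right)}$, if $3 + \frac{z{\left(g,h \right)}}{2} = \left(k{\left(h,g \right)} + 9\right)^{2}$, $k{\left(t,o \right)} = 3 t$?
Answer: $5053559$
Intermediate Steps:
$x{\left(c \right)} = -4$ ($x{\left(c \right)} = -5 + \frac{c}{c} = -5 + 1 = -4$)
$z{\left(g,h \right)} = -6 + 2 \left(9 + 3 h\right)^{2}$ ($z{\left(g,h \right)} = -6 + 2 \left(3 h + 9\right)^{2} = -6 + 2 \left(9 + 3 h\right)^{2}$)
$\left(z{\left(473,531 \right)} - 79239\right) + x{\left(343 \right)} = \left(\left(-6 + 18 \left(3 + 531\right)^{2}\right) - 79239\right) - 4 = \left(\left(-6 + 18 \cdot 534^{2}\right) - 79239\right) - 4 = \left(\left(-6 + 18 \cdot 285156\right) - 79239\right) - 4 = \left(\left(-6 + 5132808\right) - 79239\right) - 4 = \left(5132802 - 79239\right) - 4 = 5053563 - 4 = 5053559$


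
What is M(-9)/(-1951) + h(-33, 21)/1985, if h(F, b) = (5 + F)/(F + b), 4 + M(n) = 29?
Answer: -135218/11618205 ≈ -0.011638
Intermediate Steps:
M(n) = 25 (M(n) = -4 + 29 = 25)
h(F, b) = (5 + F)/(F + b)
M(-9)/(-1951) + h(-33, 21)/1985 = 25/(-1951) + ((5 - 33)/(-33 + 21))/1985 = 25*(-1/1951) + (-28/(-12))*(1/1985) = -25/1951 - 1/12*(-28)*(1/1985) = -25/1951 + (7/3)*(1/1985) = -25/1951 + 7/5955 = -135218/11618205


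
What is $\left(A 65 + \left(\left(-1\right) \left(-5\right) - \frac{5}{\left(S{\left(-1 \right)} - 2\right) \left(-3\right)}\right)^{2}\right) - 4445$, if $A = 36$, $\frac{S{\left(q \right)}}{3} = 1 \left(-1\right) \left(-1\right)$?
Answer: $- \frac{18545}{9} \approx -2060.6$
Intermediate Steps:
$S{\left(q \right)} = 3$ ($S{\left(q \right)} = 3 \cdot 1 \left(-1\right) \left(-1\right) = 3 \left(\left(-1\right) \left(-1\right)\right) = 3 \cdot 1 = 3$)
$\left(A 65 + \left(\left(-1\right) \left(-5\right) - \frac{5}{\left(S{\left(-1 \right)} - 2\right) \left(-3\right)}\right)^{2}\right) - 4445 = \left(36 \cdot 65 + \left(\left(-1\right) \left(-5\right) - \frac{5}{\left(3 - 2\right) \left(-3\right)}\right)^{2}\right) - 4445 = \left(2340 + \left(5 - \frac{5}{1 \left(-3\right)}\right)^{2}\right) - 4445 = \left(2340 + \left(5 - \frac{5}{-3}\right)^{2}\right) - 4445 = \left(2340 + \left(5 - - \frac{5}{3}\right)^{2}\right) - 4445 = \left(2340 + \left(5 + \frac{5}{3}\right)^{2}\right) - 4445 = \left(2340 + \left(\frac{20}{3}\right)^{2}\right) - 4445 = \left(2340 + \frac{400}{9}\right) - 4445 = \frac{21460}{9} - 4445 = - \frac{18545}{9}$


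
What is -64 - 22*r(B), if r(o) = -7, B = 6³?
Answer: 90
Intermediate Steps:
B = 216
-64 - 22*r(B) = -64 - 22*(-7) = -64 + 154 = 90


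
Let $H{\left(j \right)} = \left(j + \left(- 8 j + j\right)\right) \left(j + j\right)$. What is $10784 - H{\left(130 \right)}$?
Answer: $213584$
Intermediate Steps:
$H{\left(j \right)} = - 12 j^{2}$ ($H{\left(j \right)} = \left(j - 7 j\right) 2 j = - 6 j 2 j = - 12 j^{2}$)
$10784 - H{\left(130 \right)} = 10784 - - 12 \cdot 130^{2} = 10784 - \left(-12\right) 16900 = 10784 - -202800 = 10784 + 202800 = 213584$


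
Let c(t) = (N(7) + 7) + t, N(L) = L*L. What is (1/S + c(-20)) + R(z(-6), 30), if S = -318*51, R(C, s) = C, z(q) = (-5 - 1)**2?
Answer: 1167695/16218 ≈ 72.000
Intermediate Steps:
N(L) = L**2
z(q) = 36 (z(q) = (-6)**2 = 36)
c(t) = 56 + t (c(t) = (7**2 + 7) + t = (49 + 7) + t = 56 + t)
S = -16218
(1/S + c(-20)) + R(z(-6), 30) = (1/(-16218) + (56 - 20)) + 36 = (-1/16218 + 36) + 36 = 583847/16218 + 36 = 1167695/16218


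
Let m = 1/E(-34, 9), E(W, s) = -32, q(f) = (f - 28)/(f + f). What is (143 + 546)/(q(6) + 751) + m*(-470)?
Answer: 1122469/71920 ≈ 15.607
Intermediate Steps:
q(f) = (-28 + f)/(2*f) (q(f) = (-28 + f)/((2*f)) = (-28 + f)*(1/(2*f)) = (-28 + f)/(2*f))
m = -1/32 (m = 1/(-32) = -1/32 ≈ -0.031250)
(143 + 546)/(q(6) + 751) + m*(-470) = (143 + 546)/((½)*(-28 + 6)/6 + 751) - 1/32*(-470) = 689/((½)*(⅙)*(-22) + 751) + 235/16 = 689/(-11/6 + 751) + 235/16 = 689/(4495/6) + 235/16 = 689*(6/4495) + 235/16 = 4134/4495 + 235/16 = 1122469/71920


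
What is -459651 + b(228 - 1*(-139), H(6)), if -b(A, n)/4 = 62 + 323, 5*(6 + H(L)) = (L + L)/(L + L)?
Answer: -461191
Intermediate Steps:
H(L) = -29/5 (H(L) = -6 + ((L + L)/(L + L))/5 = -6 + ((2*L)/((2*L)))/5 = -6 + ((2*L)*(1/(2*L)))/5 = -6 + (1/5)*1 = -6 + 1/5 = -29/5)
b(A, n) = -1540 (b(A, n) = -4*(62 + 323) = -4*385 = -1540)
-459651 + b(228 - 1*(-139), H(6)) = -459651 - 1540 = -461191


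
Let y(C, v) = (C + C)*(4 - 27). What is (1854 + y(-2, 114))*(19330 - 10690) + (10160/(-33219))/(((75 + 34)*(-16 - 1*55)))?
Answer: 4322430108753200/257081841 ≈ 1.6813e+7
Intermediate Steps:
y(C, v) = -46*C (y(C, v) = (2*C)*(-23) = -46*C)
(1854 + y(-2, 114))*(19330 - 10690) + (10160/(-33219))/(((75 + 34)*(-16 - 1*55))) = (1854 - 46*(-2))*(19330 - 10690) + (10160/(-33219))/(((75 + 34)*(-16 - 1*55))) = (1854 + 92)*8640 + (10160*(-1/33219))/((109*(-16 - 55))) = 1946*8640 - 10160/(33219*(109*(-71))) = 16813440 - 10160/33219/(-7739) = 16813440 - 10160/33219*(-1/7739) = 16813440 + 10160/257081841 = 4322430108753200/257081841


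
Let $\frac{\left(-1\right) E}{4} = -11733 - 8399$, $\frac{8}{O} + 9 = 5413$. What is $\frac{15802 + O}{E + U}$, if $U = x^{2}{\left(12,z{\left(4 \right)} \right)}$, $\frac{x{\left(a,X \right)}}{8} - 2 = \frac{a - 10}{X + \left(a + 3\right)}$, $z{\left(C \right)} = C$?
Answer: $\frac{321117081}{1642197242} \approx 0.19554$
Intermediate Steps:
$O = \frac{2}{1351}$ ($O = \frac{8}{-9 + 5413} = \frac{8}{5404} = 8 \cdot \frac{1}{5404} = \frac{2}{1351} \approx 0.0014804$)
$x{\left(a,X \right)} = 16 + \frac{8 \left(-10 + a\right)}{3 + X + a}$ ($x{\left(a,X \right)} = 16 + 8 \frac{a - 10}{X + \left(a + 3\right)} = 16 + 8 \frac{-10 + a}{X + \left(3 + a\right)} = 16 + 8 \frac{-10 + a}{3 + X + a} = 16 + \frac{8 \left(-10 + a\right)}{3 + X + a}$)
$E = 80528$ ($E = - 4 \left(-11733 - 8399\right) = \left(-4\right) \left(-20132\right) = 80528$)
$U = \frac{102400}{361}$ ($U = \left(\frac{8 \left(-4 + 2 \cdot 4 + 3 \cdot 12\right)}{3 + 4 + 12}\right)^{2} = \left(\frac{8 \left(-4 + 8 + 36\right)}{19}\right)^{2} = \left(8 \cdot \frac{1}{19} \cdot 40\right)^{2} = \left(\frac{320}{19}\right)^{2} = \frac{102400}{361} \approx 283.66$)
$\frac{15802 + O}{E + U} = \frac{15802 + \frac{2}{1351}}{80528 + \frac{102400}{361}} = \frac{21348504}{1351 \cdot \frac{29173008}{361}} = \frac{21348504}{1351} \cdot \frac{361}{29173008} = \frac{321117081}{1642197242}$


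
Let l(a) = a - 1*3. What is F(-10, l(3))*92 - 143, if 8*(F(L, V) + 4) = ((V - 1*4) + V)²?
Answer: -327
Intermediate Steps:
l(a) = -3 + a (l(a) = a - 3 = -3 + a)
F(L, V) = -4 + (-4 + 2*V)²/8 (F(L, V) = -4 + ((V - 1*4) + V)²/8 = -4 + ((V - 4) + V)²/8 = -4 + ((-4 + V) + V)²/8 = -4 + (-4 + 2*V)²/8)
F(-10, l(3))*92 - 143 = (-4 + (-2 + (-3 + 3))²/2)*92 - 143 = (-4 + (-2 + 0)²/2)*92 - 143 = (-4 + (½)*(-2)²)*92 - 143 = (-4 + (½)*4)*92 - 143 = (-4 + 2)*92 - 143 = -2*92 - 143 = -184 - 143 = -327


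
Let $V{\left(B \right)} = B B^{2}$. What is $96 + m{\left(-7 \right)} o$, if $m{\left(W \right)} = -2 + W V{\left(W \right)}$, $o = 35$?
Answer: $84061$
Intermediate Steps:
$V{\left(B \right)} = B^{3}$
$m{\left(W \right)} = -2 + W^{4}$ ($m{\left(W \right)} = -2 + W W^{3} = -2 + W^{4}$)
$96 + m{\left(-7 \right)} o = 96 + \left(-2 + \left(-7\right)^{4}\right) 35 = 96 + \left(-2 + 2401\right) 35 = 96 + 2399 \cdot 35 = 96 + 83965 = 84061$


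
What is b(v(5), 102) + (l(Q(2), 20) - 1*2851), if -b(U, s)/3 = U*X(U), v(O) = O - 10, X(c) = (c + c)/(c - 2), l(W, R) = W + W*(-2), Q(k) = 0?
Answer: -19807/7 ≈ -2829.6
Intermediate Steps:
l(W, R) = -W (l(W, R) = W - 2*W = -W)
X(c) = 2*c/(-2 + c) (X(c) = (2*c)/(-2 + c) = 2*c/(-2 + c))
v(O) = -10 + O
b(U, s) = -6*U²/(-2 + U) (b(U, s) = -3*U*2*U/(-2 + U) = -6*U²/(-2 + U))
b(v(5), 102) + (l(Q(2), 20) - 1*2851) = -6*(-10 + 5)²/(-2 + (-10 + 5)) + (-1*0 - 1*2851) = -6*(-5)²/(-2 - 5) + (0 - 2851) = -6*25/(-7) - 2851 = -6*25*(-⅐) - 2851 = 150/7 - 2851 = -19807/7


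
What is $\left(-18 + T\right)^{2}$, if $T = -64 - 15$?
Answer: $9409$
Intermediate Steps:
$T = -79$ ($T = -64 - 15 = -79$)
$\left(-18 + T\right)^{2} = \left(-18 - 79\right)^{2} = \left(-97\right)^{2} = 9409$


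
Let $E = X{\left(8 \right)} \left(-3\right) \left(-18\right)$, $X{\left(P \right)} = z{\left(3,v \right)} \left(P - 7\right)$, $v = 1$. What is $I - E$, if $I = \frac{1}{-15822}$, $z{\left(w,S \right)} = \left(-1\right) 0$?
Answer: $- \frac{1}{15822} \approx -6.3203 \cdot 10^{-5}$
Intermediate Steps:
$z{\left(w,S \right)} = 0$
$X{\left(P \right)} = 0$ ($X{\left(P \right)} = 0 \left(P - 7\right) = 0 \left(-7 + P\right) = 0$)
$I = - \frac{1}{15822} \approx -6.3203 \cdot 10^{-5}$
$E = 0$ ($E = 0 \left(-3\right) \left(-18\right) = 0 \left(-18\right) = 0$)
$I - E = - \frac{1}{15822} - 0 = - \frac{1}{15822} + 0 = - \frac{1}{15822}$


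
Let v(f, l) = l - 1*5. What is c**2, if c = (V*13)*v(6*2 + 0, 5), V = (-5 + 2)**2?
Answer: 0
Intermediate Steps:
V = 9 (V = (-3)**2 = 9)
v(f, l) = -5 + l (v(f, l) = l - 5 = -5 + l)
c = 0 (c = (9*13)*(-5 + 5) = 117*0 = 0)
c**2 = 0**2 = 0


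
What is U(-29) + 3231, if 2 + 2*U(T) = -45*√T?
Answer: 3230 - 45*I*√29/2 ≈ 3230.0 - 121.17*I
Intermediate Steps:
U(T) = -1 - 45*√T/2 (U(T) = -1 + (-45*√T)/2 = -1 - 45*√T/2)
U(-29) + 3231 = (-1 - 45*I*√29/2) + 3231 = 3230 - 45*I*√29/2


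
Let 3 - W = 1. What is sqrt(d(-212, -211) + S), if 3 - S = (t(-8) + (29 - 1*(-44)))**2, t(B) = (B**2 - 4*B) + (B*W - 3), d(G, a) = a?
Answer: 2*I*sqrt(5677) ≈ 150.69*I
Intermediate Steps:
W = 2 (W = 3 - 1*1 = 3 - 1 = 2)
t(B) = -3 + B**2 - 2*B (t(B) = (B**2 - 4*B) + (B*2 - 3) = (B**2 - 4*B) + (2*B - 3) = (B**2 - 4*B) + (-3 + 2*B) = -3 + B**2 - 2*B)
S = -22497 (S = 3 - ((-3 + (-8)**2 - 2*(-8)) + (29 - 1*(-44)))**2 = 3 - ((-3 + 64 + 16) + (29 + 44))**2 = 3 - (77 + 73)**2 = 3 - 1*150**2 = 3 - 1*22500 = 3 - 22500 = -22497)
sqrt(d(-212, -211) + S) = sqrt(-211 - 22497) = sqrt(-22708) = 2*I*sqrt(5677)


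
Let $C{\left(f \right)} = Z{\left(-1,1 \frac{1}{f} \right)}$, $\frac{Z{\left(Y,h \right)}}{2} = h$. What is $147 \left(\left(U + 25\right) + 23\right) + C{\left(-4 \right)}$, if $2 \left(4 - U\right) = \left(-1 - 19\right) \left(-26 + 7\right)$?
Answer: $- \frac{40573}{2} \approx -20287.0$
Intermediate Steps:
$Z{\left(Y,h \right)} = 2 h$
$C{\left(f \right)} = \frac{2}{f}$ ($C{\left(f \right)} = 2 \cdot 1 \frac{1}{f} = \frac{2}{f}$)
$U = -186$ ($U = 4 - \frac{\left(-1 - 19\right) \left(-26 + 7\right)}{2} = 4 - \frac{\left(-20\right) \left(-19\right)}{2} = 4 - 190 = -186$)
$147 \left(\left(U + 25\right) + 23\right) + C{\left(-4 \right)} = 147 \left(\left(-186 + 25\right) + 23\right) + \frac{2}{-4} = 147 \left(-161 + 23\right) + 2 \left(- \frac{1}{4}\right) = 147 \left(-138\right) - \frac{1}{2} = -20286 - \frac{1}{2} = - \frac{40573}{2}$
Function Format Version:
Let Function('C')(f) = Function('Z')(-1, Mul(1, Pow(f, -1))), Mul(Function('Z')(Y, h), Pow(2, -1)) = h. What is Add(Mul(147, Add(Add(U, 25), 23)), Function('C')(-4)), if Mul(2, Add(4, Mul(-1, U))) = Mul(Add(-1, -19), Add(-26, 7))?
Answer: Rational(-40573, 2) ≈ -20287.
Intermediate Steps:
Function('Z')(Y, h) = Mul(2, h)
Function('C')(f) = Mul(2, Pow(f, -1)) (Function('C')(f) = Mul(2, Mul(1, Pow(f, -1))) = Mul(2, Pow(f, -1)))
U = -186 (U = Add(4, Mul(Rational(-1, 2), Mul(Add(-1, -19), Add(-26, 7)))) = Add(4, Mul(Rational(-1, 2), Mul(-20, -19))) = Add(4, Mul(Rational(-1, 2), 380)) = Add(4, -190) = -186)
Add(Mul(147, Add(Add(U, 25), 23)), Function('C')(-4)) = Add(Mul(147, Add(Add(-186, 25), 23)), Mul(2, Pow(-4, -1))) = Add(Mul(147, Add(-161, 23)), Mul(2, Rational(-1, 4))) = Add(Mul(147, -138), Rational(-1, 2)) = Add(-20286, Rational(-1, 2)) = Rational(-40573, 2)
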